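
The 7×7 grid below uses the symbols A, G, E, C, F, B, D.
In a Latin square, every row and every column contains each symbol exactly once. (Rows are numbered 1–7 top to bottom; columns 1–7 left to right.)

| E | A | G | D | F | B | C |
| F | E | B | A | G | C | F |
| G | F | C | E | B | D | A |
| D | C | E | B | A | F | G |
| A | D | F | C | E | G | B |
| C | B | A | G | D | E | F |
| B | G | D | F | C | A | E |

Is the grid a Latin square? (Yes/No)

No

Column 7 contains F twice (at rows 2 and 6), so it is not a permutation.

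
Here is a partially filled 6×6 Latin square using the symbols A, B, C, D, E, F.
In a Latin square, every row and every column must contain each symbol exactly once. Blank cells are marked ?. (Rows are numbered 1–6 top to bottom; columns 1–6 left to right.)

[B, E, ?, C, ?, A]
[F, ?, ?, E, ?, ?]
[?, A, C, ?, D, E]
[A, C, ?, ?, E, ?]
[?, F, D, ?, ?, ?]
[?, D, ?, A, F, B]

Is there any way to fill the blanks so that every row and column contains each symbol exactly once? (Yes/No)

Row 1, column 5: row 1 together with column 5 already contain {A, B, C, D, E, F} — every symbol — so nothing can go there. The grid has no valid completion.

No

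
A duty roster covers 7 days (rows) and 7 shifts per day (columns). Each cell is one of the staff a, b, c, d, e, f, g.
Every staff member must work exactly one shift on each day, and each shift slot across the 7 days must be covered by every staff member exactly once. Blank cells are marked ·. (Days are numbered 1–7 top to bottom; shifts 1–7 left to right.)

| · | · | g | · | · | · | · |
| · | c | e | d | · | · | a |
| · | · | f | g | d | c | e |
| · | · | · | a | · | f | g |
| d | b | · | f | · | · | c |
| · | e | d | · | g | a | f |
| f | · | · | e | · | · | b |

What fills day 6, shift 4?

b

Day 1, shift 7: day 1 has {g} and shift 7 has {a, b, c, e, f, g}, leaving only d.
Day 3, shift 2: day 3 has {c, d, e, f, g} and shift 2 has {b, c, e}, leaving only a.
Day 1, shift 2: day 1 has {d, g} and shift 2 has {a, b, c, e}, leaving only f.
Day 3, shift 1: day 3 has {a, c, d, e, f, g} and shift 1 has {d, f}, leaving only b.
Day 2, shift 1: day 2 has {a, c, d, e} and shift 1 has {b, d, f}, leaving only g.
Day 2, shift 6: day 2 has {a, c, d, e, g} and shift 6 has {a, c, f}, leaving only b.
Day 1, shift 6: day 1 has {d, f, g} and shift 6 has {a, b, c, f}, leaving only e.
Day 2, shift 5: day 2 has {a, b, c, d, e, g} and shift 5 has {d, g}, leaving only f.
Day 4, shift 2: day 4 has {a, f, g} and shift 2 has {a, b, c, e, f}, leaving only d.
Day 5, shift 3: day 5 has {b, c, d, f} and shift 3 has {d, e, f, g}, leaving only a.
Day 5, shift 5: day 5 has {a, b, c, d, f} and shift 5 has {d, f, g}, leaving only e.
Day 5, shift 6: day 5 has {a, b, c, d, e, f} and shift 6 has {a, b, c, e, f}, leaving only g.
Day 6, shift 1: day 6 has {a, d, e, f, g} and shift 1 has {b, d, f, g}, leaving only c.
Day 6 already has {a, c, d, e, f, g} and shift 4 already has {a, d, e, f, g}, so day 6, shift 4 must be b.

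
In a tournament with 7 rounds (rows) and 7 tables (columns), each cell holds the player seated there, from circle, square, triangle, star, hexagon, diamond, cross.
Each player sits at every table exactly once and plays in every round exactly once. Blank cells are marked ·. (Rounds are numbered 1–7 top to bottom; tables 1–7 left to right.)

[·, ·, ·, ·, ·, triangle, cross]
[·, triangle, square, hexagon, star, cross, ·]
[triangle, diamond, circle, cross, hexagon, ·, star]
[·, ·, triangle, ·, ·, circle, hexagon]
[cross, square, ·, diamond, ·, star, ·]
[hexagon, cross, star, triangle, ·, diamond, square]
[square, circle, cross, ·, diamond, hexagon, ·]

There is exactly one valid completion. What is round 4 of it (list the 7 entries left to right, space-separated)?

diamond star triangle square cross circle hexagon

Round 4, table 2: round 4 has {circle, triangle, hexagon} and table 2 has {circle, square, triangle, diamond, cross}, leaving only star.
Round 4, table 1: round 4 has {circle, triangle, star, hexagon} and table 1 has {square, triangle, hexagon, cross}, leaving only diamond.
Round 4, table 4: round 4 has {circle, triangle, star, hexagon, diamond} and table 4 has {triangle, hexagon, diamond, cross}, leaving only square.
Round 4, table 5: round 4 has {circle, square, triangle, star, hexagon, diamond} and table 5 has {star, hexagon, diamond}, leaving only cross.
So round 4 reads: diamond star triangle square cross circle hexagon.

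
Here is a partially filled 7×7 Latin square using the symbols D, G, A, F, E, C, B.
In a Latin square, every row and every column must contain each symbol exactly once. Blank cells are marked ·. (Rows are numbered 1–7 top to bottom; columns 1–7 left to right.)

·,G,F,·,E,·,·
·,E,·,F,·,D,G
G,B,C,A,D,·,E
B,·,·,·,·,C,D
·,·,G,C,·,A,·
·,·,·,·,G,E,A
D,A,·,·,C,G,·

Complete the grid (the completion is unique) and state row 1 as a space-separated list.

Row 1, column 6: row 1 has {G, F, E} and column 6 has {D, G, A, E, C}, leaving only B.
Row 1, column 4: row 1 has {G, F, E, B} and column 4 has {A, F, C}, leaving only D.
Row 1, column 7: row 1 has {D, G, F, E, B} and column 7 has {D, G, A, E}, leaving only C.
Row 1, column 1: row 1 has {D, G, F, E, C, B} and column 1 has {D, G, B}, leaving only A.
So row 1 reads: A G F D E B C.

A G F D E B C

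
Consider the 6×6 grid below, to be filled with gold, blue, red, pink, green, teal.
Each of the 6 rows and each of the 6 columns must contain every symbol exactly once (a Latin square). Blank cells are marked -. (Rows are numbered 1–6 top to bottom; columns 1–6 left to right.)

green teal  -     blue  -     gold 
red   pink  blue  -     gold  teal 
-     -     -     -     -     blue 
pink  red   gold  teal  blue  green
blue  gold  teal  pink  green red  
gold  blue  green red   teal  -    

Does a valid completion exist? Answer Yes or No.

Yes

No row or column among the givens repeats a symbol, and propagating forced cells runs into no contradiction.
One valid completion exists (for instance, green teal pink blue red gold / red pink blue green gold teal / teal green red gold pink blue / pink red gold teal blue green / blue gold teal pink green red / gold blue green red teal pink).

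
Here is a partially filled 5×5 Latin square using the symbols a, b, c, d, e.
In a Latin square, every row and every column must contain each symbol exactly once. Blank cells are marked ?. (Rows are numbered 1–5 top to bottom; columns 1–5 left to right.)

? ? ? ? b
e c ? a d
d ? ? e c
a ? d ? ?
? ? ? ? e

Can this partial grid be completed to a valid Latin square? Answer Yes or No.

Row 4, column 5: row 4 together with column 5 already contain {a, b, c, d, e} — every symbol — so nothing can go there. The grid has no valid completion.

No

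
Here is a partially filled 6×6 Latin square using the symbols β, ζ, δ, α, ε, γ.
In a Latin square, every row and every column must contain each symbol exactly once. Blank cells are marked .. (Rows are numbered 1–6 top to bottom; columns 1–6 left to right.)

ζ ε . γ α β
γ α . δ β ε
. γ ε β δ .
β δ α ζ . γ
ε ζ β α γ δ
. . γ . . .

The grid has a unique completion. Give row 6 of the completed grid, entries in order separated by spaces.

δ β γ ε ζ α

Row 6, column 2: row 6 has {γ} and column 2 has {ζ, δ, α, ε, γ}, leaving only β.
Row 6, column 4: row 6 has {β, γ} and column 4 has {β, ζ, δ, α, γ}, leaving only ε.
Row 6, column 5: row 6 has {β, ε, γ} and column 5 has {β, δ, α, γ}, leaving only ζ.
Row 6, column 6: row 6 has {β, ζ, ε, γ} and column 6 has {β, δ, ε, γ}, leaving only α.
Row 6, column 1: row 6 has {β, ζ, α, ε, γ} and column 1 has {β, ζ, ε, γ}, leaving only δ.
So row 6 reads: δ β γ ε ζ α.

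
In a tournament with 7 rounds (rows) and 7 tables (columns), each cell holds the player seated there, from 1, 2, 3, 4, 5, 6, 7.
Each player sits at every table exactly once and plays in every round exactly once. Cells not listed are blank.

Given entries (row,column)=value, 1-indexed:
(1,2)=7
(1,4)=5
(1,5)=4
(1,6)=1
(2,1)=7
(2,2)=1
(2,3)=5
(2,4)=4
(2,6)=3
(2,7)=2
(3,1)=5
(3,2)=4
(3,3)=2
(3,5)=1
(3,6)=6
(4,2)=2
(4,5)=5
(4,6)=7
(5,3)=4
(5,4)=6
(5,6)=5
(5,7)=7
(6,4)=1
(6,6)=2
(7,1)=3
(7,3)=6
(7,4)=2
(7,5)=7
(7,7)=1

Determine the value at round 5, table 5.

2

Round 1, table 3: round 1 has {1, 4, 5, 7} and table 3 has {2, 4, 5, 6}, leaving only 3.
Round 1, table 7: round 1 has {1, 3, 4, 5, 7} and table 7 has {1, 2, 7}, leaving only 6.
Round 1, table 1: round 1 has {1, 3, 4, 5, 6, 7} and table 1 has {3, 5, 7}, leaving only 2.
Round 2, table 5: round 2 has {1, 2, 3, 4, 5, 7} and table 5 has {1, 4, 5, 7}, leaving only 6.
Round 3, table 7: round 3 has {1, 2, 4, 5, 6} and table 7 has {1, 2, 6, 7}, leaving only 3.
Round 3, table 4: round 3 has {1, 2, 3, 4, 5, 6} and table 4 has {1, 2, 4, 5, 6}, leaving only 7.
Round 4, table 3: round 4 has {2, 5, 7} and table 3 has {2, 3, 4, 5, 6}, leaving only 1.
Round 4, table 4: round 4 has {1, 2, 5, 7} and table 4 has {1, 2, 4, 5, 6, 7}, leaving only 3.
Round 4, table 7: round 4 has {1, 2, 3, 5, 7} and table 7 has {1, 2, 3, 6, 7}, leaving only 4.
Round 4, table 1: round 4 has {1, 2, 3, 4, 5, 7} and table 1 has {2, 3, 5, 7}, leaving only 6.
Round 5, table 1: round 5 has {4, 5, 6, 7} and table 1 has {2, 3, 5, 6, 7}, leaving only 1.
Round 5, table 2: round 5 has {1, 4, 5, 6, 7} and table 2 has {1, 2, 4, 7}, leaving only 3.
Round 5 already has {1, 3, 4, 5, 6, 7} and table 5 already has {1, 4, 5, 6, 7}, so round 5, table 5 must be 2.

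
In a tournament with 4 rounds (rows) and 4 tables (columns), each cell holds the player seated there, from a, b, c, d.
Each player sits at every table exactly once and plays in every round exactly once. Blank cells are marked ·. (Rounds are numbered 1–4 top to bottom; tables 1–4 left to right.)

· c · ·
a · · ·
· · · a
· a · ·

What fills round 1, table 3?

a

Round 1, table 3 is narrowed to {a, b, d}.
If it were b, then round 1, table 4 would be left with no valid symbol.
If it were d, then round 1, table 4 would be left with no valid symbol.
So round 1, table 3 must be a.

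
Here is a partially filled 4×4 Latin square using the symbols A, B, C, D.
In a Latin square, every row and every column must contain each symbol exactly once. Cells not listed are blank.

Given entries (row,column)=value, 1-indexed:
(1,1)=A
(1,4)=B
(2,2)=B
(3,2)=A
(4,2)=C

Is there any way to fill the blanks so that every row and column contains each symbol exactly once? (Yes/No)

No row or column among the givens repeats a symbol, and propagating forced cells runs into no contradiction.
One valid completion exists (for instance, A D C B / C B A D / B A D C / D C B A).

Yes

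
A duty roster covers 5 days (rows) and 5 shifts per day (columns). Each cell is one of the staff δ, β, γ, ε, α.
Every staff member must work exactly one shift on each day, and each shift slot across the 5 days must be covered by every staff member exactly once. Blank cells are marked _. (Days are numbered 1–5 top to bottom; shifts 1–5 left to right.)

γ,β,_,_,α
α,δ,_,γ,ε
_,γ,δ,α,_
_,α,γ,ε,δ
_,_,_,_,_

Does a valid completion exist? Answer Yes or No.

Yes

No day or shift among the givens repeats a symbol, and propagating forced cells runs into no contradiction.
One valid completion exists (for instance, γ β ε δ α / α δ β γ ε / ε γ δ α β / β α γ ε δ / δ ε α β γ).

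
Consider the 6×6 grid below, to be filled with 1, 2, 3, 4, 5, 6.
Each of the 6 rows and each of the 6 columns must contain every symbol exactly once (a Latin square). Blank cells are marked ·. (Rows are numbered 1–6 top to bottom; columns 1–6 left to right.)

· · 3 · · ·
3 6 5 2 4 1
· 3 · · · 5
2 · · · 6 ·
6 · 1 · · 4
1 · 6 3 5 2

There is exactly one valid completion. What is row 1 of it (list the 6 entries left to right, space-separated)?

Row 1, column 6: row 1 has {3} and column 6 has {1, 2, 4, 5}, leaving only 6.
Row 3, column 1: row 3 has {3, 5} and column 1 has {1, 2, 3, 6}, leaving only 4.
Row 1, column 1: row 1 has {3, 6} and column 1 has {1, 2, 3, 4, 6}, leaving only 5.
Row 3, column 3: row 3 has {3, 4, 5} and column 3 has {1, 3, 5, 6}, leaving only 2.
Row 3, column 5: row 3 has {2, 3, 4, 5} and column 5 has {4, 5, 6}, leaving only 1.
Row 1, column 5: row 1 has {3, 5, 6} and column 5 has {1, 4, 5, 6}, leaving only 2.
Row 3, column 4: row 3 has {1, 2, 3, 4, 5} and column 4 has {2, 3}, leaving only 6.
Row 4, column 3: row 4 has {2, 6} and column 3 has {1, 2, 3, 5, 6}, leaving only 4.
Row 4, column 6: row 4 has {2, 4, 6} and column 6 has {1, 2, 4, 5, 6}, leaving only 3.
Row 5, column 4: row 5 has {1, 4, 6} and column 4 has {2, 3, 6}, leaving only 5.
Row 4, column 4: row 4 has {2, 3, 4, 6} and column 4 has {2, 3, 5, 6}, leaving only 1.
Row 1, column 4: row 1 has {2, 3, 5, 6} and column 4 has {1, 2, 3, 5, 6}, leaving only 4.
Row 1, column 2: row 1 has {2, 3, 4, 5, 6} and column 2 has {3, 6}, leaving only 1.
So row 1 reads: 5 1 3 4 2 6.

5 1 3 4 2 6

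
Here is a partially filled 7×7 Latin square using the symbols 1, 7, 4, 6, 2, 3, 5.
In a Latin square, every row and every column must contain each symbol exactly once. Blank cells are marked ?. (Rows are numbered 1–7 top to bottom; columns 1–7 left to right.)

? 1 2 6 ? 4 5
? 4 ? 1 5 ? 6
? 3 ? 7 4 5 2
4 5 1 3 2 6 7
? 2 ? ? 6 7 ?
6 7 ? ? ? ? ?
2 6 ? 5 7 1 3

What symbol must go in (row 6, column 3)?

5

Row 1, column 5: row 1 has {1, 4, 6, 2, 5} and column 5 has {7, 4, 6, 2, 5}, leaving only 3.
Row 1, column 1: row 1 has {1, 4, 6, 2, 3, 5} and column 1 has {4, 6, 2}, leaving only 7.
Row 2, column 1: row 2 has {1, 4, 6, 5} and column 1 has {7, 4, 6, 2}, leaving only 3.
Row 2, column 3: row 2 has {1, 4, 6, 3, 5} and column 3 has {1, 2}, leaving only 7.
Row 2, column 6: row 2 has {1, 7, 4, 6, 3, 5} and column 6 has {1, 7, 4, 6, 5}, leaving only 2.
Row 3, column 1: row 3 has {7, 4, 2, 3, 5} and column 1 has {7, 4, 6, 2, 3}, leaving only 1.
Row 3, column 3: row 3 has {1, 7, 4, 2, 3, 5} and column 3 has {1, 7, 2}, leaving only 6.
Row 5, column 1: row 5 has {7, 6, 2} and column 1 has {1, 7, 4, 6, 2, 3}, leaving only 5.
Row 5, column 4: row 5 has {7, 6, 2, 5} and column 4 has {1, 7, 6, 3, 5}, leaving only 4.
Row 5, column 3: row 5 has {7, 4, 6, 2, 5} and column 3 has {1, 7, 6, 2}, leaving only 3.
Row 5, column 7: row 5 has {7, 4, 6, 2, 3, 5} and column 7 has {7, 6, 2, 3, 5}, leaving only 1.
Row 6, column 4: row 6 has {7, 6} and column 4 has {1, 7, 4, 6, 3, 5}, leaving only 2.
Row 6, column 5: row 6 has {7, 6, 2} and column 5 has {7, 4, 6, 2, 3, 5}, leaving only 1.
Row 6, column 6: row 6 has {1, 7, 6, 2} and column 6 has {1, 7, 4, 6, 2, 5}, leaving only 3.
Row 6, column 7: row 6 has {1, 7, 6, 2, 3} and column 7 has {1, 7, 6, 2, 3, 5}, leaving only 4.
Row 6 already has {1, 7, 4, 6, 2, 3} and column 3 already has {1, 7, 6, 2, 3}, so row 6, column 3 must be 5.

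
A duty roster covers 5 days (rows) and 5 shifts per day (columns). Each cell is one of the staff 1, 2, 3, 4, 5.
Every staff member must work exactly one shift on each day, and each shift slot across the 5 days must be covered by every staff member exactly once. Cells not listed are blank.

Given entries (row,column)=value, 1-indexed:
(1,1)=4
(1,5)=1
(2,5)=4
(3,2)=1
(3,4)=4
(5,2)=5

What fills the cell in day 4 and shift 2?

Day 4, shift 2 is narrowed to {2, 3, 4}.
If it were 2, then day 2, shift 2 would be left with no valid symbol.
If it were 3, then day 2, shift 2 would be left with no valid symbol.
So day 4, shift 2 must be 4.

4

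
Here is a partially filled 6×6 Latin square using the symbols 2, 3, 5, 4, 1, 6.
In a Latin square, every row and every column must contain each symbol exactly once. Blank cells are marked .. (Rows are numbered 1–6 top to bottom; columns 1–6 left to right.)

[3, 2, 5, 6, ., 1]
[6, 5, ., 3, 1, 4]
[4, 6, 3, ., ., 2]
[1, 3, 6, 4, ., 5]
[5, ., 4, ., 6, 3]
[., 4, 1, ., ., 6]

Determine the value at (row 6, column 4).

Row 1, column 5: row 1 has {2, 3, 5, 1, 6} and column 5 has {1, 6}, leaving only 4.
Row 2, column 3: row 2 has {3, 5, 4, 1, 6} and column 3 has {3, 5, 4, 1, 6}, leaving only 2.
Row 3, column 5: row 3 has {2, 3, 4, 6} and column 5 has {4, 1, 6}, leaving only 5.
Row 3, column 4: row 3 has {2, 3, 5, 4, 6} and column 4 has {3, 4, 6}, leaving only 1.
Row 4, column 5: row 4 has {3, 5, 4, 1, 6} and column 5 has {5, 4, 1, 6}, leaving only 2.
Row 5, column 2: row 5 has {3, 5, 4, 6} and column 2 has {2, 3, 5, 4, 6}, leaving only 1.
Row 5, column 4: row 5 has {3, 5, 4, 1, 6} and column 4 has {3, 4, 1, 6}, leaving only 2.
Row 6 already has {4, 1, 6} and column 4 already has {2, 3, 4, 1, 6}, so row 6, column 4 must be 5.

5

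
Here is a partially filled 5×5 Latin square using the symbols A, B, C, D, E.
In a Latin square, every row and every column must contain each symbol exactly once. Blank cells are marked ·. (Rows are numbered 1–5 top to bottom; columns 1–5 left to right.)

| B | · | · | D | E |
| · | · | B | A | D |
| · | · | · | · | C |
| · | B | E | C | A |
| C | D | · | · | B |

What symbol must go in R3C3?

D

Row 2, column 1: row 2 has {A, B, D} and column 1 has {B, C}, leaving only E.
Row 2, column 2: row 2 has {A, B, D, E} and column 2 has {B, D}, leaving only C.
Row 1, column 2: row 1 has {B, D, E} and column 2 has {B, C, D}, leaving only A.
Row 1, column 3: row 1 has {A, B, D, E} and column 3 has {B, E}, leaving only C.
Row 3, column 2: row 3 has {C} and column 2 has {A, B, C, D}, leaving only E.
Row 3, column 4: row 3 has {C, E} and column 4 has {A, C, D}, leaving only B.
Row 4, column 1: row 4 has {A, B, C, E} and column 1 has {B, C, E}, leaving only D.
Row 3, column 1: row 3 has {B, C, E} and column 1 has {B, C, D, E}, leaving only A.
Row 3 already has {A, B, C, E} and column 3 already has {B, C, E}, so row 3, column 3 must be D.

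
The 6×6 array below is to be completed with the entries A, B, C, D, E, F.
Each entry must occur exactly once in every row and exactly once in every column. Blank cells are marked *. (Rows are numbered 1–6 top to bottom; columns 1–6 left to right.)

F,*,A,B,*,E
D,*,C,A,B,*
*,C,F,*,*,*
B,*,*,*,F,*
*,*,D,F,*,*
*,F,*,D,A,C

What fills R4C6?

Row 1, column 2: row 1 has {A, B, E, F} and column 2 has {C, F}, leaving only D.
Row 1, column 5: row 1 has {A, B, D, E, F} and column 5 has {A, B, F}, leaving only C.
Row 2, column 2: row 2 has {A, B, C, D} and column 2 has {C, D, F}, leaving only E.
Row 2, column 6: row 2 has {A, B, C, D, E} and column 6 has {C, E}, leaving only F.
Row 3, column 4: row 3 has {C, F} and column 4 has {A, B, D, F}, leaving only E.
Row 3, column 1: row 3 has {C, E, F} and column 1 has {B, D, F}, leaving only A.
Row 3, column 5: row 3 has {A, C, E, F} and column 5 has {A, B, C, F}, leaving only D.
Row 3, column 6: row 3 has {A, C, D, E, F} and column 6 has {C, E, F}, leaving only B.
Row 4, column 2: row 4 has {B, F} and column 2 has {C, D, E, F}, leaving only A.
Row 4 already has {A, B, F} and column 6 already has {B, C, E, F}, so row 4, column 6 must be D.

D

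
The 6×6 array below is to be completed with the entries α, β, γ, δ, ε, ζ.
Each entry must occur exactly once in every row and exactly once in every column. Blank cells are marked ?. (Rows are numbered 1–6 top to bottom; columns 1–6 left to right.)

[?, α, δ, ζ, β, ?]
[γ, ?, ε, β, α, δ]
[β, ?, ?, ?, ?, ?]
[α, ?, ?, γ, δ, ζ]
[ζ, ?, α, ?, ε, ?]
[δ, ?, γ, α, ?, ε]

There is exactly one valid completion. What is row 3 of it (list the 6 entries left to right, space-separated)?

β δ ζ ε γ α

Row 3, column 3: row 3 has {β} and column 3 has {α, γ, δ, ε}, leaving only ζ.
Row 3, column 5: row 3 has {β, ζ} and column 5 has {α, β, δ, ε}, leaving only γ.
Row 3, column 6: row 3 has {β, γ, ζ} and column 6 has {δ, ε, ζ}, leaving only α.
Row 1, column 1: row 1 has {α, β, δ, ζ} and column 1 has {α, β, γ, δ, ζ}, leaving only ε.
Row 1, column 6: row 1 has {α, β, δ, ε, ζ} and column 6 has {α, δ, ε, ζ}, leaving only γ.
Row 2, column 2: row 2 has {α, β, γ, δ, ε} and column 2 has {α}, leaving only ζ.
Row 4, column 3: row 4 has {α, γ, δ, ζ} and column 3 has {α, γ, δ, ε, ζ}, leaving only β.
Row 4, column 2: row 4 has {α, β, γ, δ, ζ} and column 2 has {α, ζ}, leaving only ε.
Row 3, column 2: row 3 has {α, β, γ, ζ} and column 2 has {α, ε, ζ}, leaving only δ.
Row 3, column 4: row 3 has {α, β, γ, δ, ζ} and column 4 has {α, β, γ, ζ}, leaving only ε.
So row 3 reads: β δ ζ ε γ α.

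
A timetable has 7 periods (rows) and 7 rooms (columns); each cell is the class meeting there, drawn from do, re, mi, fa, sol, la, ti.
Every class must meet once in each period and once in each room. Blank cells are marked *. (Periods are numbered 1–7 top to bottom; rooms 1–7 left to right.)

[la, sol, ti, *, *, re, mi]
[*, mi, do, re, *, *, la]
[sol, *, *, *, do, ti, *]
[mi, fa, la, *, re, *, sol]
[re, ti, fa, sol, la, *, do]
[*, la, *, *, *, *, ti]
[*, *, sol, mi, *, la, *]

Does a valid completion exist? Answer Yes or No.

Yes

No period or room among the givens repeats a symbol, and propagating forced cells runs into no contradiction.
One valid completion exists (for instance, la sol ti do fa re mi / ti mi do re sol fa la / sol re mi la do ti fa / mi fa la ti re do sol / re ti fa sol la mi do / do la re fa mi sol ti / fa do sol mi ti la re).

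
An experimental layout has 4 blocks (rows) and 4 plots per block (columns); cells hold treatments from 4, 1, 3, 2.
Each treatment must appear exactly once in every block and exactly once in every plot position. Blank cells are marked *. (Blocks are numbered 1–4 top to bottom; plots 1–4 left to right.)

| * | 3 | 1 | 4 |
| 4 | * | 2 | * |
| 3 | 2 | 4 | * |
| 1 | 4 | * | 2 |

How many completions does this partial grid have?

Block 1, plot 1: eliminating its block and plot leaves {2}.
Block 2, plot 2: eliminating its block and plot leaves {1}.
Block 2, plot 4: eliminating its block and plot leaves {1, 3}.
Block 3, plot 4: eliminating its block and plot leaves {1}.
Block 4, plot 3: eliminating its block and plot leaves {3}.
Only one assignment across all blanks avoids any block or plot repeat, giving 1 completion.

1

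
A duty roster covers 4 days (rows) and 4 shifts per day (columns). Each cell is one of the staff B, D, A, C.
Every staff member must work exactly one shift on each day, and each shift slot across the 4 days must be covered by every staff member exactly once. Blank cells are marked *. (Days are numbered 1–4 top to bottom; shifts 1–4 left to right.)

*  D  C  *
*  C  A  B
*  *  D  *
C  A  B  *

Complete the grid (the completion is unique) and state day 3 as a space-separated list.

A B D C

Day 3, shift 2: day 3 has {D} and shift 2 has {D, A, C}, leaving only B.
Day 3, shift 1: day 3 has {B, D} and shift 1 has {C}, leaving only A.
Day 3, shift 4: day 3 has {B, D, A} and shift 4 has {B}, leaving only C.
So day 3 reads: A B D C.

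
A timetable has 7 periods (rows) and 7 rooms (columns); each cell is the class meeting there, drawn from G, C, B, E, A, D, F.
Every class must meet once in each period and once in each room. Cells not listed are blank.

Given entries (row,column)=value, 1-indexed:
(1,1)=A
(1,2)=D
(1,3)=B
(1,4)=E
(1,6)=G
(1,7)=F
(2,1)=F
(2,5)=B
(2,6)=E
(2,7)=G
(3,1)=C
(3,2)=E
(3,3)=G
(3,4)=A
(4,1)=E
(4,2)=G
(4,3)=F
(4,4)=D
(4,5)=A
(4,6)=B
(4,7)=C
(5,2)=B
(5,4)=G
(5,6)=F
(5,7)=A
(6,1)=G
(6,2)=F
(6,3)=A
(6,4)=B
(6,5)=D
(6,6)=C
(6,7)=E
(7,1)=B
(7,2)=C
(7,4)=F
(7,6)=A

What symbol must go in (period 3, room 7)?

Period 1, room 5: period 1 has {G, B, E, A, D, F} and room 5 has {B, A, D}, leaving only C.
Period 2, room 2: period 2 has {G, B, E, F} and room 2 has {G, C, B, E, D, F}, leaving only A.
Period 2, room 4: period 2 has {G, B, E, A, F} and room 4 has {G, B, E, A, D, F}, leaving only C.
Period 2, room 3: period 2 has {G, C, B, E, A, F} and room 3 has {G, B, A, F}, leaving only D.
Period 3, room 5: period 3 has {G, C, E, A} and room 5 has {C, B, A, D}, leaving only F.
Period 3, room 6: period 3 has {G, C, E, A, F} and room 6 has {G, C, B, E, A, F}, leaving only D.
Period 3 already has {G, C, E, A, D, F} and room 7 already has {G, C, E, A, F}, so period 3, room 7 must be B.

B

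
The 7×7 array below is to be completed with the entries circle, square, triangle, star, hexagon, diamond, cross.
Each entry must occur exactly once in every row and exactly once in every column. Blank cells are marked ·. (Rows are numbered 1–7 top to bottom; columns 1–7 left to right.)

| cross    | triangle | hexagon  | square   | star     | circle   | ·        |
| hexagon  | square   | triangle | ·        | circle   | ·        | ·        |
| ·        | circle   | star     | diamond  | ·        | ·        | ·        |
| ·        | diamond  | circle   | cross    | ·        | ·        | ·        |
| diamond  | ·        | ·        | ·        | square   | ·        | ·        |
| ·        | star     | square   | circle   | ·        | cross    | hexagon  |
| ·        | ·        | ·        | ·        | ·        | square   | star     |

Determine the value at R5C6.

Row 1, column 7: row 1 has {circle, square, triangle, star, hexagon, cross} and column 7 has {star, hexagon}, leaving only diamond.
Row 2, column 4: row 2 has {circle, square, triangle, hexagon} and column 4 has {circle, square, diamond, cross}, leaving only star.
Row 2, column 6: row 2 has {circle, square, triangle, star, hexagon} and column 6 has {circle, square, cross}, leaving only diamond.
Row 2, column 7: row 2 has {circle, square, triangle, star, hexagon, diamond} and column 7 has {star, hexagon, diamond}, leaving only cross.
Row 5, column 3: row 5 has {square, diamond} and column 3 has {circle, square, triangle, star, hexagon}, leaving only cross.
Row 5, column 2: row 5 has {square, diamond, cross} and column 2 has {circle, square, triangle, star, diamond}, leaving only hexagon.
Row 5, column 4: row 5 has {square, hexagon, diamond, cross} and column 4 has {circle, square, star, diamond, cross}, leaving only triangle.
Row 5 already has {square, triangle, hexagon, diamond, cross} and column 6 already has {circle, square, diamond, cross}, so row 5, column 6 must be star.

star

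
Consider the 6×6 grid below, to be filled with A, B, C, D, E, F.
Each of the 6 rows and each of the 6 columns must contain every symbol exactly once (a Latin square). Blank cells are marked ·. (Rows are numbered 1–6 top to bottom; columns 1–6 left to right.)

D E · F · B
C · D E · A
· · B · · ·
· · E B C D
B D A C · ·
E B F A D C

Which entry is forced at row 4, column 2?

Row 1, column 3: row 1 has {B, D, E, F} and column 3 has {A, B, D, E, F}, leaving only C.
Row 1, column 5: row 1 has {B, C, D, E, F} and column 5 has {C, D}, leaving only A.
Row 2, column 2: row 2 has {A, C, D, E} and column 2 has {B, D, E}, leaving only F.
Row 4 already has {B, C, D, E} and column 2 already has {B, D, E, F}, so row 4, column 2 must be A.

A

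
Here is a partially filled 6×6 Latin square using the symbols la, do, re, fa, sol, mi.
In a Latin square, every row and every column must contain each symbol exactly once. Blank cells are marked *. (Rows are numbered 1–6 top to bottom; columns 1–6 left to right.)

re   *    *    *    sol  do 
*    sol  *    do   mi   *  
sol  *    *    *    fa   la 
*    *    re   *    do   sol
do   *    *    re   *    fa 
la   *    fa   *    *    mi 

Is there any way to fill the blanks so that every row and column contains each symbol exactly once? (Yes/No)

Yes

No row or column among the givens repeats a symbol, and propagating forced cells runs into no contradiction.
One valid completion exists (for instance, re fa mi la sol do / fa sol la do mi re / sol re do mi fa la / mi la re fa do sol / do mi sol re la fa / la do fa sol re mi).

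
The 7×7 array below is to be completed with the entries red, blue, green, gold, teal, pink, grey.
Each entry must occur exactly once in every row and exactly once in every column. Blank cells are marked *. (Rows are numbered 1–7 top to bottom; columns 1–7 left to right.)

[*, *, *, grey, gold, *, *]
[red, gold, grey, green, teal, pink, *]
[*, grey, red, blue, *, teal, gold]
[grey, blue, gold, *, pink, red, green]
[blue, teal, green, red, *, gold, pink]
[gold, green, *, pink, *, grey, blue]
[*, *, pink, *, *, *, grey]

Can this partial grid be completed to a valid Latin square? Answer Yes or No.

Row 2, column 7: row 2 together with column 7 already contain {red, blue, green, gold, teal, pink, grey} — every symbol — so nothing can go there. The grid has no valid completion.

No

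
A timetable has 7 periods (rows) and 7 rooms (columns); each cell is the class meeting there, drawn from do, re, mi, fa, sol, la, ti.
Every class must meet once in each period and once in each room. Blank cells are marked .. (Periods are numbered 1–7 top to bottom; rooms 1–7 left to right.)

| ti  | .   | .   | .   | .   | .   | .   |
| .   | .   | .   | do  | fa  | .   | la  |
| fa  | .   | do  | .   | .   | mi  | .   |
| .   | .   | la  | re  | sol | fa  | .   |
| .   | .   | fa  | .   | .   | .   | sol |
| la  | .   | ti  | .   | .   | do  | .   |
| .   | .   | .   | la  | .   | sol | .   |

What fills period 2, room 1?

sol

Period 2, room 1 is narrowed to {re, mi, sol}.
If it were re, propagating the remaining blanks reaches a contradiction.
If it were mi, then period 7, room 1 would be left with no valid symbol.
So period 2, room 1 must be sol.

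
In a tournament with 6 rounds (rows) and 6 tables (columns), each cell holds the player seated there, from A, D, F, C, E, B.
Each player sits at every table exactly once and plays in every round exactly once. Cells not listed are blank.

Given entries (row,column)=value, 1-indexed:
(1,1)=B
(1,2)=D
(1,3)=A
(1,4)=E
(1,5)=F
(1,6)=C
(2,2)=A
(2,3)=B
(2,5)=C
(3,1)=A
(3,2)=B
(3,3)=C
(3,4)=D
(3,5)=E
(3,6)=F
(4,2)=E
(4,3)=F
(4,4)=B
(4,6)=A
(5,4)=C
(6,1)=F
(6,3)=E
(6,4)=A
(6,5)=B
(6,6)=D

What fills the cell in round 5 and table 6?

B

Round 2, table 4: round 2 has {A, C, B} and table 4 has {A, D, C, E, B}, leaving only F.
Round 2, table 6: round 2 has {A, F, C, B} and table 6 has {A, D, F, C}, leaving only E.
Round 5 already has {C} and table 6 already has {A, D, F, C, E}, so round 5, table 6 must be B.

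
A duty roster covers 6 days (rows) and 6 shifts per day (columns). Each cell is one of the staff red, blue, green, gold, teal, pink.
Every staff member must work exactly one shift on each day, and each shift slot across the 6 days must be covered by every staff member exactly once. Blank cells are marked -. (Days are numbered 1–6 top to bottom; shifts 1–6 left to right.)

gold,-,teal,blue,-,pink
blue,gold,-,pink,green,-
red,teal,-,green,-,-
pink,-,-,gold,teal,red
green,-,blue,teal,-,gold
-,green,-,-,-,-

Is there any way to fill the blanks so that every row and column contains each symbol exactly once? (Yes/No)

No

Day 1, shift 2: day 1 has {blue, gold, teal, pink} and shift 2 has {green, gold, teal}, so it must be red.
Now day 1, shift 5: day 1 together with shift 5 already contain {red, blue, green, gold, teal, pink} — every symbol — so nothing can go there. The grid has no valid completion.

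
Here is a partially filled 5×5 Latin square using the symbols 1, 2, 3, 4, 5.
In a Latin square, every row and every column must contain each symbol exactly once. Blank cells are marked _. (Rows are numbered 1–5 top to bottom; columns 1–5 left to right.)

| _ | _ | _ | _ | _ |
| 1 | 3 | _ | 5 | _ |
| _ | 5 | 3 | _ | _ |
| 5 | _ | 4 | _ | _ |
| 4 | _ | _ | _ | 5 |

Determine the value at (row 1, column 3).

Row 2, column 3: row 2 has {1, 3, 5} and column 3 has {3, 4}, leaving only 2.
Row 2, column 5: row 2 has {1, 2, 3, 5} and column 5 has {5}, leaving only 4.
Row 3, column 1: row 3 has {3, 5} and column 1 has {1, 4, 5}, leaving only 2.
Row 1, column 1: row 1 has {} and column 1 has {1, 2, 4, 5}, leaving only 3.
Row 3, column 5: row 3 has {2, 3, 5} and column 5 has {4, 5}, leaving only 1.
Row 1, column 5: row 1 has {3} and column 5 has {1, 4, 5}, leaving only 2.
Row 3, column 4: row 3 has {1, 2, 3, 5} and column 4 has {5}, leaving only 4.
Row 1, column 4: row 1 has {2, 3} and column 4 has {4, 5}, leaving only 1.
Row 1 already has {1, 2, 3} and column 3 already has {2, 3, 4}, so row 1, column 3 must be 5.

5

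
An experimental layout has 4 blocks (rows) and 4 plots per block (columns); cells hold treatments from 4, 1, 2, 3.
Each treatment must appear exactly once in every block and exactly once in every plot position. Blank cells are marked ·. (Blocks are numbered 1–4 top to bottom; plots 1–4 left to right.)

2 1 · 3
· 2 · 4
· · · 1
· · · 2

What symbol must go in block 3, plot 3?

Block 1, plot 3: block 1 has {1, 2, 3} and plot 3 has {}, leaving only 4.
Block 3, plot 3 is narrowed to {2, 3}.
If it were 3, then block 4, plot 3 would be left with no valid symbol.
So block 3, plot 3 must be 2.

2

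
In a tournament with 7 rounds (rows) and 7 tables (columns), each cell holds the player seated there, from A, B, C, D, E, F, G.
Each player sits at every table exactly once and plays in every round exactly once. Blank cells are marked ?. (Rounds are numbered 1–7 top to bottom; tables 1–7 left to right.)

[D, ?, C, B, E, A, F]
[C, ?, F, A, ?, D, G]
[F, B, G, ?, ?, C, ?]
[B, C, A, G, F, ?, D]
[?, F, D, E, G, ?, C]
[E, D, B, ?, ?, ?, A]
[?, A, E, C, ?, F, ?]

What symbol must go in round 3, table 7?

Round 3 already has {B, C, F, G} and table 7 already has {A, C, D, F, G}, so round 3, table 7 must be E.

E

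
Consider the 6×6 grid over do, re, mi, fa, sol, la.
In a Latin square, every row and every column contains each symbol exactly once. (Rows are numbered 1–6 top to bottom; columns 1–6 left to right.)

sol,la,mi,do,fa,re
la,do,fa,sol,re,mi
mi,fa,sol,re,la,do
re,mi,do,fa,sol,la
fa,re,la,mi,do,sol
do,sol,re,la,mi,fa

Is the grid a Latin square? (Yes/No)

Yes

Each row is a permutation of the 6 symbols, and so is each column.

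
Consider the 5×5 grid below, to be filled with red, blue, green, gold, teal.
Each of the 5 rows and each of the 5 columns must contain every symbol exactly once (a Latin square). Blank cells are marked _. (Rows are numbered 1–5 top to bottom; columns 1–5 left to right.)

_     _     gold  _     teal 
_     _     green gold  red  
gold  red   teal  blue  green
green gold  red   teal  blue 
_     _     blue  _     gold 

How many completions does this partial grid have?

2

Row 1, column 1: eliminating its row and column leaves {red, blue}.
Row 1, column 2: eliminating its row and column leaves {blue, green}.
Row 1, column 4: eliminating its row and column leaves {red, green}.
Row 2, column 1: eliminating its row and column leaves {blue, teal}.
Row 2, column 2: eliminating its row and column leaves {blue, teal}.
Row 5, column 1: eliminating its row and column leaves {red, teal}.
Row 5, column 2: eliminating its row and column leaves {green, teal}.
Row 5, column 4: eliminating its row and column leaves {red, green}.
Enumerating the assignments across these blanks that avoid any row or column repeat gives 2 completions.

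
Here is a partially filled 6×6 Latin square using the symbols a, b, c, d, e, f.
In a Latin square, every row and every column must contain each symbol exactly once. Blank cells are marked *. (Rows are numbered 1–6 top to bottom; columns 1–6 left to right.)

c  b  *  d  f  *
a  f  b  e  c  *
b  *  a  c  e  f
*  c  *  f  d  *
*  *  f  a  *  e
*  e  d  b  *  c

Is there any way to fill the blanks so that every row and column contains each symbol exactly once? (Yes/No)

Row 1, column 3: row 1 has {b, c, d, f} and column 3 has {a, b, d, f}, so it must be e.
Now row 4, column 3: row 4 together with column 3 already contain {a, b, c, d, e, f} — every symbol — so nothing can go there. The grid has no valid completion.

No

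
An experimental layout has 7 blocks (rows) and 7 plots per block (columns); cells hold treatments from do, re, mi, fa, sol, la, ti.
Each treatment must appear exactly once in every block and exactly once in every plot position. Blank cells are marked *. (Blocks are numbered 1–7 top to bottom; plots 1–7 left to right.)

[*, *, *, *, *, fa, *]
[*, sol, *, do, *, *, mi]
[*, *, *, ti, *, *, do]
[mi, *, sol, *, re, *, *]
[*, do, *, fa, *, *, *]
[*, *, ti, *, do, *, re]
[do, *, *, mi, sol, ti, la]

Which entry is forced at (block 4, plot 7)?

fa

Block 4, plot 4: block 4 has {re, mi, sol} and plot 4 has {do, mi, fa, ti}, leaving only la.
Block 4, plot 6: block 4 has {re, mi, sol, la} and plot 6 has {fa, ti}, leaving only do.
Block 6, plot 4: block 6 has {do, re, ti} and plot 4 has {do, mi, fa, la, ti}, leaving only sol.
Block 1, plot 4: block 1 has {fa} and plot 4 has {do, mi, fa, sol, la, ti}, leaving only re.
Block 4, plot 7 is narrowed to {fa, ti}.
If it were ti, then block 5, plot 7 would be left with no valid symbol.
So block 4, plot 7 must be fa.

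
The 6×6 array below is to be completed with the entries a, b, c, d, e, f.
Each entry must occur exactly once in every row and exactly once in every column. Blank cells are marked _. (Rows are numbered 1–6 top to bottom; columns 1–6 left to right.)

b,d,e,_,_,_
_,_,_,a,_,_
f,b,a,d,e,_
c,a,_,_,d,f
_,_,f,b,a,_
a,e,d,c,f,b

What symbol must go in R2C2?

Row 1, column 4: row 1 has {b, d, e} and column 4 has {a, b, c, d}, leaving only f.
Row 1, column 5: row 1 has {b, d, e, f} and column 5 has {a, d, e, f}, leaving only c.
Row 1, column 6: row 1 has {b, c, d, e, f} and column 6 has {b, f}, leaving only a.
Row 2, column 5: row 2 has {a} and column 5 has {a, c, d, e, f}, leaving only b.
Row 2, column 3: row 2 has {a, b} and column 3 has {a, d, e, f}, leaving only c.
Row 2 already has {a, b, c} and column 2 already has {a, b, d, e}, so row 2, column 2 must be f.

f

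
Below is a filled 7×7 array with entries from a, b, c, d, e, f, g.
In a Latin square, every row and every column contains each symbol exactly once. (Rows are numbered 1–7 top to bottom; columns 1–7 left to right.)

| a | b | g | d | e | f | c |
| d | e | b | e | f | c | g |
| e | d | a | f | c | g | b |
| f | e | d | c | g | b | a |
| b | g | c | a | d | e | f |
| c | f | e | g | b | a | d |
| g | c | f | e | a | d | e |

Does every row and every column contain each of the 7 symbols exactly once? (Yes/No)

Row 2 contains e twice (at columns 2 and 4); row 7 is also not a permutation.

No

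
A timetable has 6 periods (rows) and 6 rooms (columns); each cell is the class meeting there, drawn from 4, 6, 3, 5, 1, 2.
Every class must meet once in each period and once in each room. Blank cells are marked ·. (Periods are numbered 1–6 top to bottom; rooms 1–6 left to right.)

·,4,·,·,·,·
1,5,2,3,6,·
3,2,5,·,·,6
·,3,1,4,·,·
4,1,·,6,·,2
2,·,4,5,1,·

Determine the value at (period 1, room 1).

Period 2, room 6: period 2 has {6, 3, 5, 1, 2} and room 6 has {6, 2}, leaving only 4.
Period 3, room 4: period 3 has {6, 3, 5, 2} and room 4 has {4, 6, 3, 5}, leaving only 1.
Period 1, room 4: period 1 has {4} and room 4 has {4, 6, 3, 5, 1}, leaving only 2.
Period 3, room 5: period 3 has {6, 3, 5, 1, 2} and room 5 has {6, 1}, leaving only 4.
Period 4, room 6: period 4 has {4, 3, 1} and room 6 has {4, 6, 2}, leaving only 5.
Period 4, room 1: period 4 has {4, 3, 5, 1} and room 1 has {4, 3, 1, 2}, leaving only 6.
Period 1 already has {4, 2} and room 1 already has {4, 6, 3, 1, 2}, so period 1, room 1 must be 5.

5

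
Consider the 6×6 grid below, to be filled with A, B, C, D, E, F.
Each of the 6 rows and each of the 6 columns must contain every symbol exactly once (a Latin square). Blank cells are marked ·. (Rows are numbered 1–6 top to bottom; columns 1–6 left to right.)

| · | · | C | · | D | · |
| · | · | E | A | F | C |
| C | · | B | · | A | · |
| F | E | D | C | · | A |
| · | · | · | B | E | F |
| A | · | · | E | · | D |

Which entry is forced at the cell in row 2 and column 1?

Row 1, column 4: row 1 has {C, D} and column 4 has {A, B, C, E}, leaving only F.
Row 3, column 4: row 3 has {A, B, C} and column 4 has {A, B, C, E, F}, leaving only D.
Row 3, column 2: row 3 has {A, B, C, D} and column 2 has {E}, leaving only F.
Row 3, column 6: row 3 has {A, B, C, D, F} and column 6 has {A, C, D, F}, leaving only E.
Row 1, column 6: row 1 has {C, D, F} and column 6 has {A, C, D, E, F}, leaving only B.
Row 1, column 1: row 1 has {B, C, D, F} and column 1 has {A, C, F}, leaving only E.
Row 1, column 2: row 1 has {B, C, D, E, F} and column 2 has {E, F}, leaving only A.
Row 4, column 5: row 4 has {A, C, D, E, F} and column 5 has {A, D, E, F}, leaving only B.
Row 5, column 1: row 5 has {B, E, F} and column 1 has {A, C, E, F}, leaving only D.
Row 2 already has {A, C, E, F} and column 1 already has {A, C, D, E, F}, so row 2, column 1 must be B.

B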